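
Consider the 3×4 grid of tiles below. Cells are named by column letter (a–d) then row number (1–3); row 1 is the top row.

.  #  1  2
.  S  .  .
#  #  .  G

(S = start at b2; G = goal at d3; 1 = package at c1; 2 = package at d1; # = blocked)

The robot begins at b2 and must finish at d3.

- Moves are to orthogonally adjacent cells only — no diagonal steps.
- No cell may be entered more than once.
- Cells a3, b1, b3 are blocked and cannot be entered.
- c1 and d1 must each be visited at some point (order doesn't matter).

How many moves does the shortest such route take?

Any route passes through c1 and d1 in some order between b2 and d3. Summing Manhattan distances along each leg and taking the cheapest ordering (b2 → c1 → d1 → d3) gives a lower bound of 2 + 1 + 2 = 5 moves.
A route of 5 moves achieves this: b2 → c2 → c1 → d1 → d2 → d3.
Since 5 matches the lower bound, it is optimal.

5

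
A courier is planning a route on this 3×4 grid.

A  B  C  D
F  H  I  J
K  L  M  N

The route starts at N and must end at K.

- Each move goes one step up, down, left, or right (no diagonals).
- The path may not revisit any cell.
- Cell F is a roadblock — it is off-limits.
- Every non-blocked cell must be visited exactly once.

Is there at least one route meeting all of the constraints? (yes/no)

no

Cell A has only one open neighbour but is neither the start nor the goal, so a Hamiltonian route would have to both enter and leave it through the same neighbour — impossible without revisiting.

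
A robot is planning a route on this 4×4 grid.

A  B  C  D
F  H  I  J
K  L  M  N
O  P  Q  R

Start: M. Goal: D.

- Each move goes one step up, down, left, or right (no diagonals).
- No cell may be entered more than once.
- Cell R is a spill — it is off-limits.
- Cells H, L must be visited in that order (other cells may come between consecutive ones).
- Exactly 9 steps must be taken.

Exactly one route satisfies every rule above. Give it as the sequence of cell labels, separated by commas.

The waypoints must appear in the order H, L, with no cell reused.
Route from M: up 1 to I, left 1 to H, down 1 to L, left 1 to K, up 2 to A, right 3 to D — 9 moves in all.
Check: order respected (H at step 2, L at step 3); 9 moves as required.

M, I, H, L, K, F, A, B, C, D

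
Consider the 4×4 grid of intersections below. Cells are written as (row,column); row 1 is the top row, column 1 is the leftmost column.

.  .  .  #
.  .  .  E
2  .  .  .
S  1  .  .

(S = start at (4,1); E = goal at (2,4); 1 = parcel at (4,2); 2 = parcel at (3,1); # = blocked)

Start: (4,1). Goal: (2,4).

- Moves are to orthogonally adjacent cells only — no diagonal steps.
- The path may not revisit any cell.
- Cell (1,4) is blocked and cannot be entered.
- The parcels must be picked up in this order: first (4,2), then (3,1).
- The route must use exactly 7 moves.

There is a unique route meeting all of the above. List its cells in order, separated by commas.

(4,1), (4,2), (3,2), (3,1), (2,1), (2,2), (2,3), (2,4)

The waypoints must appear in the order (4,2), (3,1), with no cell reused.
Route from (4,1): right 1 to (4,2), up 1 to (3,2), left 1 to (3,1), up 1 to (2,1), right 3 to (2,4) — 7 moves in all.
Check: order respected (1 at step 1, 2 at step 3); 7 moves as required.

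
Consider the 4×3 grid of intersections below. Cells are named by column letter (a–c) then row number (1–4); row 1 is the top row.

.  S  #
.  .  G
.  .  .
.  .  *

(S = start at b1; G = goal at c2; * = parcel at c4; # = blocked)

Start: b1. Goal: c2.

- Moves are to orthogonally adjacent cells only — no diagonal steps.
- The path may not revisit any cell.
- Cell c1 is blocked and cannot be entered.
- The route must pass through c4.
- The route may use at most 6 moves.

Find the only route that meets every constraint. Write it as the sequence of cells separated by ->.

Any route must reach c4 and still end at c2 within 6 moves, so the order of the required stops is forced.
Route from b1: down 3 to b4, right 1 to c4, up 2 to c2 — 6 moves in all.
Check: all required cells visited; 6 ≤ 6 moves.

b1 -> b2 -> b3 -> b4 -> c4 -> c3 -> c2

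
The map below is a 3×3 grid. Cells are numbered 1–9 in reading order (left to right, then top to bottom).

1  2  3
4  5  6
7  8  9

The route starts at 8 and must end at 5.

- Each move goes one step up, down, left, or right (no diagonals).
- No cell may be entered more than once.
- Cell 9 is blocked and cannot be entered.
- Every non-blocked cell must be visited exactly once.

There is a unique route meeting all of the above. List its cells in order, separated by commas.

Need to visit all 8 open cells exactly once, starting at 8 and ending at 5.
Cell 7 has only two open neighbours (4 and 8), so the path must pass straight through it: one of those is the cell it's entered from and the other is where it exits.
Route from 8: left 1 to 7, up 2 to 1, right 2 to 3, down 1 to 6, left 1 to 5 — 7 moves in all.
Check: all 8 open cells covered.

8, 7, 4, 1, 2, 3, 6, 5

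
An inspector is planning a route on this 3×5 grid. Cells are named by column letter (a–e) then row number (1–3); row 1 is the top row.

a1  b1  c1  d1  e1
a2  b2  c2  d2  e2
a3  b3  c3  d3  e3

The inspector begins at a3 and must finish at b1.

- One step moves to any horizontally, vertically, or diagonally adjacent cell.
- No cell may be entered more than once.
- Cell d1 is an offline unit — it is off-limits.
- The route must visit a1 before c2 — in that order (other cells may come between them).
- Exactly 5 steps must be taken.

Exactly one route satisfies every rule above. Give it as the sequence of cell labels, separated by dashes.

a3 - a2 - a1 - b2 - c2 - b1

The waypoints must appear in the order a1, c2, with no cell reused.
Route from a3: up 2 to a1, down-right 1 to b2, right 1 to c2, up-left 1 to b1 — 5 moves in all.
Check: order respected (a1 at step 2, c2 at step 4); 5 moves as required.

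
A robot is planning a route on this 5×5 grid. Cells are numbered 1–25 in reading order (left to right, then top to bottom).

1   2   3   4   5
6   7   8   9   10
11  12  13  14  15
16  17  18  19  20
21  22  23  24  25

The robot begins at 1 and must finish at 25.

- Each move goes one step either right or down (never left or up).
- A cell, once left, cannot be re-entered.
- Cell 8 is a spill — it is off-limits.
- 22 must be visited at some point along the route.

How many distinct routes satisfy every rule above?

A right/down-only route from 1 to 25 makes exactly 4 down-moves and 4 right-moves in some order.
With no other constraints that would be C(8,4) = 70 routes.
Split at 22 and multiply the segment counts (each segment already excludes blocked cells): 1→22: 5; 22→25: 1; product = 5.
That gives 5 routes.

5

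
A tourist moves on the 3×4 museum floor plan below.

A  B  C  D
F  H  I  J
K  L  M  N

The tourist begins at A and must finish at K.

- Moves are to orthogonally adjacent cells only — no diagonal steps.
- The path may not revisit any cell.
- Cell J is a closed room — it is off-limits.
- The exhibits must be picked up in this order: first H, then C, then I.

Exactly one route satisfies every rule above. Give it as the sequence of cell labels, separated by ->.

A -> F -> H -> B -> C -> I -> M -> L -> K

The waypoints must appear in the order H, C, I, with no cell reused.
Route from A: down to F, right to H, up to B, right to C, 2× down (reaching M), 2× left (reaching K) — 8 moves in all.
Check: order respected (H at step 2, C at step 4, I at step 5).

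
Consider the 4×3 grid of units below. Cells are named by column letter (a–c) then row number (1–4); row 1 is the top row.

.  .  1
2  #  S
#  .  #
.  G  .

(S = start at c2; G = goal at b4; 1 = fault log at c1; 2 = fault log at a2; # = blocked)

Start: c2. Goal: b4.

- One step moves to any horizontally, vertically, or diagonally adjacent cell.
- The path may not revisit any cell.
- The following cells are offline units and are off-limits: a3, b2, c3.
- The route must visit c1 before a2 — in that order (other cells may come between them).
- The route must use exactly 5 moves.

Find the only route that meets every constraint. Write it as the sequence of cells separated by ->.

The waypoints must appear in the order c1, a2, with no cell reused.
Route from c2: up 1 to c1, left 1 to b1, down-left 1 to a2, down-right 1 to b3, down 1 to b4 — 5 moves in all.
Check: order respected (1 at step 1, 2 at step 3); 5 moves as required.

c2 -> c1 -> b1 -> a2 -> b3 -> b4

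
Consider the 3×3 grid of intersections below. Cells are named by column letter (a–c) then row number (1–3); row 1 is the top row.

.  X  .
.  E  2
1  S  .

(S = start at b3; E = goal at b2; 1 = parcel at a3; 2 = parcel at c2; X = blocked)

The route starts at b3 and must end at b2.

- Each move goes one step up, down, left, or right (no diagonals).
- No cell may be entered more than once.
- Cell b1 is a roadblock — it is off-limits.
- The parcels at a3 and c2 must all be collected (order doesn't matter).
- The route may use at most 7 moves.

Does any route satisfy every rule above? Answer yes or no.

no

Exhausting the options from b3, every branch either dead-ends against blocked cells, would have to re-enter a cell already used, runs past the 7-move limit, or reaches the goal with a constraint still unmet.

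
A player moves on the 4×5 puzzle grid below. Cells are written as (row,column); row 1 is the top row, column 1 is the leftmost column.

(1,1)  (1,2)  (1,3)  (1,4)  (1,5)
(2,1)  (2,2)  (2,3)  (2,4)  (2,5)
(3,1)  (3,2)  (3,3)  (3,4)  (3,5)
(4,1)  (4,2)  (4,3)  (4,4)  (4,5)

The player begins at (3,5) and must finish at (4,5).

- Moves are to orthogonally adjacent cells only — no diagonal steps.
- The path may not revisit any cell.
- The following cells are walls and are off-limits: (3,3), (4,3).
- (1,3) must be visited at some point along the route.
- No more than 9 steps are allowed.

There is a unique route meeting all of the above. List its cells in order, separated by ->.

(3,5) -> (2,5) -> (1,5) -> (1,4) -> (1,3) -> (2,3) -> (2,4) -> (3,4) -> (4,4) -> (4,5)

The 9-move cap with required stops at (1,3) leaves no slack for detours.
Route from (3,5): 2× up (reaching (1,5)), 2× left (reaching (1,3)), down to (2,3), right to (2,4), 2× down (reaching (4,4)), right to (4,5) — 9 moves in all.
Check: all required cells visited; 9 ≤ 9 moves.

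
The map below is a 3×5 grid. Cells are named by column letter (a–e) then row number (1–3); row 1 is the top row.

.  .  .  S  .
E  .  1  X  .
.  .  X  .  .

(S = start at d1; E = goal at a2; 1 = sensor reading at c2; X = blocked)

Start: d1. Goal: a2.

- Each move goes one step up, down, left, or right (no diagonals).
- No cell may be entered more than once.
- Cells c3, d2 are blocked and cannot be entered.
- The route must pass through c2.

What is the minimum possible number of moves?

4

Any route passes through c2 somewhere between d1 and a2. Summing Manhattan distances along the two legs (d1 → c2 → a2) gives a lower bound of 2 + 2 = 4 moves.
A route of 4 moves achieves this: d1 → c1 → c2 → b2 → a2.
Since 4 matches the lower bound, it is optimal.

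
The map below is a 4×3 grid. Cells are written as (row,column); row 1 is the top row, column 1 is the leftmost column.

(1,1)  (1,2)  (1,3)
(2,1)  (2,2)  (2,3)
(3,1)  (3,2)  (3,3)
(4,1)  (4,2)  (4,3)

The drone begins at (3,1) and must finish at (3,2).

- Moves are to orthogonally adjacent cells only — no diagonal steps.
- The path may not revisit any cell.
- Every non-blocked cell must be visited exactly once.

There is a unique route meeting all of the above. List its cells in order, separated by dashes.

Need to visit all 12 open cells exactly once, starting at (3,1) and ending at (3,2).
Cell (4,3) has only two open neighbours ((3,3) and (4,2)), so the path must pass straight through it: one of those is the cell it's entered from and the other is where it exits.
Route from (3,1): down to (4,1), 2× right (reaching (4,3)), 3× up (reaching (1,3)), 2× left (reaching (1,1)), down to (2,1), right to (2,2), down to (3,2) — 11 moves in all.
Check: all 12 open cells covered.

(3,1) - (4,1) - (4,2) - (4,3) - (3,3) - (2,3) - (1,3) - (1,2) - (1,1) - (2,1) - (2,2) - (3,2)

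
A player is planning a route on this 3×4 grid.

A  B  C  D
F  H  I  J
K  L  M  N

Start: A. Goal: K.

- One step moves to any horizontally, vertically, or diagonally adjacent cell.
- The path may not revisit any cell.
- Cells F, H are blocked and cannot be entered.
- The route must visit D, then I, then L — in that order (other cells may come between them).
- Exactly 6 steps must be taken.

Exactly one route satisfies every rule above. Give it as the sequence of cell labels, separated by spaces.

A B C D I L K

The waypoints must appear in the order D, I, L, with no cell reused.
Route from A: right 3 to D, down-left 2 to L, left 1 to K — 6 moves in all.
Check: order respected (D at step 3, I at step 4, L at step 5); 6 moves as required.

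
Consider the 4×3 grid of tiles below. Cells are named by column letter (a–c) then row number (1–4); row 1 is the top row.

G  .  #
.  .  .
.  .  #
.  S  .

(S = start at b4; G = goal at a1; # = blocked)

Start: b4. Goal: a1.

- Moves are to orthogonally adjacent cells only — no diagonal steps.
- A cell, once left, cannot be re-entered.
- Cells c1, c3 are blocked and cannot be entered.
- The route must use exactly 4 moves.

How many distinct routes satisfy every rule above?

4

Need simple routes of exactly 4 moves from b4 to a1 (Manhattan distance 4, so 0 moves are spent on a detour and 0 undoing it).
Enumerating: b4 b3 b2 b1 a1 | b4 b3 b2 a2 a1 | b4 b3 a3 a2 a1 | b4 a4 a3 a2 a1.
That gives 4 routes.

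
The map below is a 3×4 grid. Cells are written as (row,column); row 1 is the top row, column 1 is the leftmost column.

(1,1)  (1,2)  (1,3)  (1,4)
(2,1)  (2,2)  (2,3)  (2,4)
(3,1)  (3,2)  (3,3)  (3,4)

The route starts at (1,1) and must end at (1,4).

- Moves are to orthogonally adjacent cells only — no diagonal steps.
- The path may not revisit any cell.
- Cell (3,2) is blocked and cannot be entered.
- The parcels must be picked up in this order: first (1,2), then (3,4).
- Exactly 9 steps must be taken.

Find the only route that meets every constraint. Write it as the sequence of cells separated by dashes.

The waypoints must appear in the order (1,2), (3,4), with no cell reused.
Route from (1,1): down to (2,1), right to (2,2), up to (1,2), right to (1,3), 2× down (reaching (3,3)), right to (3,4), 2× up (reaching (1,4)) — 9 moves in all.
Check: order respected ((1,2) at step 3, (3,4) at step 7); 9 moves as required.

(1,1) - (2,1) - (2,2) - (1,2) - (1,3) - (2,3) - (3,3) - (3,4) - (2,4) - (1,4)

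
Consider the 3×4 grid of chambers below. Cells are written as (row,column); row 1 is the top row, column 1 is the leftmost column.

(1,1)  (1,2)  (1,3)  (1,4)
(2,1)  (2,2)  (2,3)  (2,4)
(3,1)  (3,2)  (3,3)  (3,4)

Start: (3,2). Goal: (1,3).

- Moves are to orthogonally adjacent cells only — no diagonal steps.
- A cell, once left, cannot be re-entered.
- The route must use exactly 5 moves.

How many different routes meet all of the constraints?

Need simple routes of exactly 5 moves from (3,2) to (1,3) (Manhattan distance 3, so 1 moves are spent on a detour and 1 undoing it).
Branch systematically from the start, pruning whenever the remaining move budget drops below the Manhattan distance to (1,3) or differs from it in parity. Grouping the completions by first move — via (2,2): 2; via (3,1): 3; via (3,3): 4 — and summing: 2 + 3 + 4 = 9.
That gives 9 routes.

9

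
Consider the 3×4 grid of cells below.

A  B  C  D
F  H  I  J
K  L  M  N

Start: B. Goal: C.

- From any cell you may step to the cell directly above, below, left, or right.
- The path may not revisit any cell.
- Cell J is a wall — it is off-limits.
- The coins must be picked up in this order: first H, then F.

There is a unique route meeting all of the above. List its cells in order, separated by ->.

The waypoints must appear in the order H, F, with no cell reused.
Route from B: down to H, left to F, down to K, 2× right (reaching M), 2× up (reaching C) — 7 moves in all.
Check: order respected (H at step 1, F at step 2).

B -> H -> F -> K -> L -> M -> I -> C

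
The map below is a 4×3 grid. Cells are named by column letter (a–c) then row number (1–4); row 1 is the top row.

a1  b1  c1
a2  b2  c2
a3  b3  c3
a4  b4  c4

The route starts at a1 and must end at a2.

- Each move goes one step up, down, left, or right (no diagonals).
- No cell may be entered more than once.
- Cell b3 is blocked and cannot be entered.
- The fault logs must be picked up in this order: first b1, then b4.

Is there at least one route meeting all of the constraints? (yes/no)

yes

One route that works: a1 → b1 → b2 → c2 → c3 → c4 → b4 → a4 → a3 → a2.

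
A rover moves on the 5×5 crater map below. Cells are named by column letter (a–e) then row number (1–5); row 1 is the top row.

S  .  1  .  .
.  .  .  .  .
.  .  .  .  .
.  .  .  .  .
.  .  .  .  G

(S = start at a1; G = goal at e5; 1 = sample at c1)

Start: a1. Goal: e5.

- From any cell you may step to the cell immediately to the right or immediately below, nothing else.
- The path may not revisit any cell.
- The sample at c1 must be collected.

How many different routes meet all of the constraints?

15

A right/down-only route from a1 to e5 makes exactly 4 down-moves and 4 right-moves in some order.
With no other constraints that would be C(8,4) = 70 routes.
Split at c1 and multiply the segment counts: a1→c1: 1; c1→e5: 15; product = 15.
That gives 15 routes.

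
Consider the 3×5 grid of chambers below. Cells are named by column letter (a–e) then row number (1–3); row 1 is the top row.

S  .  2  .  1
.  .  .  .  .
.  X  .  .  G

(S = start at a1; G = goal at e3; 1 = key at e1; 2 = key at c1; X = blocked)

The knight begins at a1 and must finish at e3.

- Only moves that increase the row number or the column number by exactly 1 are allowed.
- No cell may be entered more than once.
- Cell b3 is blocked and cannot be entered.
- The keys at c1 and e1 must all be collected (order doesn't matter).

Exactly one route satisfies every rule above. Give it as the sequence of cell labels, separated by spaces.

Moves only go right or down, so the column and row indices never decrease.
Route from a1: right 4 to e1, down 2 to e3 — 6 moves in all.
Check: all required cells visited.

a1 b1 c1 d1 e1 e2 e3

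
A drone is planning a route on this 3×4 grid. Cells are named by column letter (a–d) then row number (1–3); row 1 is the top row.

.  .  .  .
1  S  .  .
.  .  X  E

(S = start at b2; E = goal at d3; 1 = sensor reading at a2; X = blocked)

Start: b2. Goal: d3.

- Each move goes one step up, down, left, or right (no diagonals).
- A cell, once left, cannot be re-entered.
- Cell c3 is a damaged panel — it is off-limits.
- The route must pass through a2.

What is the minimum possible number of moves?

Any route passes through a2 somewhere between b2 and d3. Summing Manhattan distances along the two legs (b2 → a2 → d3) gives a lower bound of 1 + 4 = 5 moves.
The shortest route satisfying every rule uses 7 moves: b2 → a2 → a1 → b1 → c1 → c2 → d2 → d3.
The bound of 5 isn't tight here; checking systematically, no route of length 5 through 6 satisfies every constraint, so 7 is the minimum.

7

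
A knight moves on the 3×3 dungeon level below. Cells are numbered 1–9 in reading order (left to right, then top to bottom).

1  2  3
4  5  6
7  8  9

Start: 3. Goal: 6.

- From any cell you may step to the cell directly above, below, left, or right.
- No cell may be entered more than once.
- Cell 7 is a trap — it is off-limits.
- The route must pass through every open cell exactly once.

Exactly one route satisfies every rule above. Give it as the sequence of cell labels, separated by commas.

3, 2, 1, 4, 5, 8, 9, 6

Need to visit all 8 open cells exactly once, starting at 3 and ending at 6.
Cell 1 has only two open neighbours (4 and 2), so the path must pass straight through it: one of those is the cell it's entered from and the other is where it exits.
Route from 3: 2× left (reaching 1), down to 4, right to 5, down to 8, right to 9, up to 6 — 7 moves in all.
Check: all 8 open cells covered.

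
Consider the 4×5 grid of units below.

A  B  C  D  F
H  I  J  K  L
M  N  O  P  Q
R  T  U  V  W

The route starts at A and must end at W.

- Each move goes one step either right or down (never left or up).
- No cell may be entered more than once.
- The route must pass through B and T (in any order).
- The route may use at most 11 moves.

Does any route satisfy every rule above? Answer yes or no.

yes

One route that works: A → B → I → N → T → U → V → W.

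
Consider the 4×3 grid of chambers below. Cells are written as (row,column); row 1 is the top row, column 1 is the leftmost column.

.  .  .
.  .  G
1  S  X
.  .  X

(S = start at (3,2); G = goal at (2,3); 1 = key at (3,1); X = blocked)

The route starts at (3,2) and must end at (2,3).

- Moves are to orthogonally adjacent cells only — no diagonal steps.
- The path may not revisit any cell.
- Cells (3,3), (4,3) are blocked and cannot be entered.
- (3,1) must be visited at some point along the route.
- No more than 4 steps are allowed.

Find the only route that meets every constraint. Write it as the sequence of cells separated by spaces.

Any route must reach (3,1) and still end at (2,3) within 4 moves, so the order of the required stops is forced.
Route from (3,2): left 1 to (3,1), up 1 to (2,1), right 2 to (2,3) — 4 moves in all.
Check: all required cells visited; 4 ≤ 4 moves.

(3,2) (3,1) (2,1) (2,2) (2,3)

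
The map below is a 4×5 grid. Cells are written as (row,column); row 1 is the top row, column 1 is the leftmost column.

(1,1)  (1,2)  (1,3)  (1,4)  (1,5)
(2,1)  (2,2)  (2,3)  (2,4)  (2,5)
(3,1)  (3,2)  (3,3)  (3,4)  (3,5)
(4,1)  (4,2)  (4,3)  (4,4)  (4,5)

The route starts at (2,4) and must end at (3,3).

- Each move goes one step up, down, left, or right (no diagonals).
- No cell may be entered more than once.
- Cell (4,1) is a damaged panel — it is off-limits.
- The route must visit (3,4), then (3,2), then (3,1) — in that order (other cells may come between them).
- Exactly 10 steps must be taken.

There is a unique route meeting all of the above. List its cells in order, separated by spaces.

(2,4) (3,4) (4,4) (4,3) (4,2) (3,2) (3,1) (2,1) (2,2) (2,3) (3,3)

The waypoints must appear in the order (3,4), (3,2), (3,1), with no cell reused.
Route from (2,4): down 2 to (4,4), left 2 to (4,2), up 1 to (3,2), left 1 to (3,1), up 1 to (2,1), right 2 to (2,3), down 1 to (3,3) — 10 moves in all.
Check: order respected ((3,4) at step 1, (3,2) at step 5, (3,1) at step 6); 10 moves as required.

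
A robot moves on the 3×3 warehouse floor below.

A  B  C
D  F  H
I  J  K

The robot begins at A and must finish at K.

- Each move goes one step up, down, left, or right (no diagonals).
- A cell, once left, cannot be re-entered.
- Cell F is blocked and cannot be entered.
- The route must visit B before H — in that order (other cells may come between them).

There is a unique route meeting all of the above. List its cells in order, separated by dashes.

A - B - C - H - K

The waypoints must appear in the order B, H, with no cell reused.
Route from A: right 2 to C, down 2 to K — 4 moves in all.
Check: order respected (B at step 1, H at step 3).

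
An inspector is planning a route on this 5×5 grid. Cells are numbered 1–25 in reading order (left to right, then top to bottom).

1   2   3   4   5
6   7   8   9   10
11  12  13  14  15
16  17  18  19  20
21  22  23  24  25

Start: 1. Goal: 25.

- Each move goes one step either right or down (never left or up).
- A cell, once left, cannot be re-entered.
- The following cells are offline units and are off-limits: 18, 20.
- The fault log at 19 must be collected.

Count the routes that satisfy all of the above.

10

A right/down-only route from 1 to 25 makes exactly 4 down-moves and 4 right-moves in some order.
With no other constraints that would be C(8,4) = 70 routes.
Split at 19 and multiply the segment counts (each segment already excludes blocked cells): 1→19: 10; 19→25: 1; product = 10.
That gives 10 routes.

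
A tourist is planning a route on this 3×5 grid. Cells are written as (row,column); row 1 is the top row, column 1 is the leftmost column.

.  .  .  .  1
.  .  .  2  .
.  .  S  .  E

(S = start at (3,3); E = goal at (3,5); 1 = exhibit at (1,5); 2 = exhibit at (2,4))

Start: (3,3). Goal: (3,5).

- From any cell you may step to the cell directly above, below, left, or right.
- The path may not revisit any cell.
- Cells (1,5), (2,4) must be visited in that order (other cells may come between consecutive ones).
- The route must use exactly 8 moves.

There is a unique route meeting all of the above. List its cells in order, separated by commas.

The waypoints must appear in the order (1,5), (2,4), with no cell reused.
Route from (3,3): up 2 to (1,3), right 2 to (1,5), down 1 to (2,5), left 1 to (2,4), down 1 to (3,4), right 1 to (3,5) — 8 moves in all.
Check: order respected (1 at step 4, 2 at step 6); 8 moves as required.

(3,3), (2,3), (1,3), (1,4), (1,5), (2,5), (2,4), (3,4), (3,5)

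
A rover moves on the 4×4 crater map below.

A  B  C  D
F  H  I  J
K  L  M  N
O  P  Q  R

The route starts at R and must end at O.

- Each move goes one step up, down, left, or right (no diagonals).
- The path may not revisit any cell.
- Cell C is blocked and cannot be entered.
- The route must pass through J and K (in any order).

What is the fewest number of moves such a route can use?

Any route passes through J and K in some order between R and O. Summing Manhattan distances along each leg and taking the cheapest ordering (R → J → K → O) gives a lower bound of 2 + 4 + 1 = 7 moves.
A route of 7 moves achieves this: R → N → J → I → M → L → K → O.
Since 7 matches the lower bound, it is optimal.

7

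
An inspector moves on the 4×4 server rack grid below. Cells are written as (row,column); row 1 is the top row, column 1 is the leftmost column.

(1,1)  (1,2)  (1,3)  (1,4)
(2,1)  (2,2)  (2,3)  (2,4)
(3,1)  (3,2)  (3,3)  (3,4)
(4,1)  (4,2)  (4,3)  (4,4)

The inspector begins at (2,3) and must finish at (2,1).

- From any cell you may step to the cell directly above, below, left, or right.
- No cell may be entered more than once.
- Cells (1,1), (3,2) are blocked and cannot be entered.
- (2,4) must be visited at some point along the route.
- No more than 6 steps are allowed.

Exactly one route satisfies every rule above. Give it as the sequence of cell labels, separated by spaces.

(2,3) (2,4) (1,4) (1,3) (1,2) (2,2) (2,1)

Any route must reach (2,4) and still end at (2,1) within 6 moves, so the order of the required stops is forced.
Route from (2,3): right 1 to (2,4), up 1 to (1,4), left 2 to (1,2), down 1 to (2,2), left 1 to (2,1) — 6 moves in all.
Check: all required cells visited; 6 ≤ 6 moves.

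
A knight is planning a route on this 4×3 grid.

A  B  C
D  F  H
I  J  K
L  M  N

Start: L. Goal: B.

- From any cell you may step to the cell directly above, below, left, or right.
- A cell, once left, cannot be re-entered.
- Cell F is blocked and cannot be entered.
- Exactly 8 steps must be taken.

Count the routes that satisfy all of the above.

Need simple routes of exactly 8 moves from L to B (Manhattan distance 4, so 2 moves are spent on a detour and 2 undoing it).
Enumerating: L I J M N K H C B | L M N K J I D A B.
That gives 2 routes.

2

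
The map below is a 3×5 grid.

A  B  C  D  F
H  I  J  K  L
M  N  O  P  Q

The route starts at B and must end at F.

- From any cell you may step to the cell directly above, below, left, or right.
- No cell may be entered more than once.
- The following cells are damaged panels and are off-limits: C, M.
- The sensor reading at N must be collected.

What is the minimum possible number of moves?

Any route passes through N somewhere between B and F. Summing Manhattan distances along the two legs (B → N → F) gives a lower bound of 2 + 5 = 7 moves.
A route of 7 moves achieves this: B → I → N → O → J → K → D → F.
Since 7 matches the lower bound, it is optimal.

7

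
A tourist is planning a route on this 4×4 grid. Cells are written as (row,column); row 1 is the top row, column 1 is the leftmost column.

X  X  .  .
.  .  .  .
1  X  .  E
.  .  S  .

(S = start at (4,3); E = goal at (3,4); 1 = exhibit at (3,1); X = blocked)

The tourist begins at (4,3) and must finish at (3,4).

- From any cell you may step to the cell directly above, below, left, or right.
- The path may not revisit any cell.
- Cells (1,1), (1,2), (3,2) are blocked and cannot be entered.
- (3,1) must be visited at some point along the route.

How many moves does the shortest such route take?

8

Any route passes through (3,1) somewhere between (4,3) and (3,4). Summing Manhattan distances along the two legs ((4,3) → (3,1) → (3,4)) gives a lower bound of 3 + 3 = 6 moves.
That bound ignores the blocked cells. Measuring each leg by the fewest moves that actually steer around them ((4,3)→(3,1): 3; (3,1)→(3,4): 5) raises the lower bound to 8.
A route of 8 moves exists: (4,3) → (4,2) → (4,1) → (3,1) → (2,1) → (2,2) → (2,3) → (3,3) → (3,4).
Since 8 matches that lower bound, it is optimal.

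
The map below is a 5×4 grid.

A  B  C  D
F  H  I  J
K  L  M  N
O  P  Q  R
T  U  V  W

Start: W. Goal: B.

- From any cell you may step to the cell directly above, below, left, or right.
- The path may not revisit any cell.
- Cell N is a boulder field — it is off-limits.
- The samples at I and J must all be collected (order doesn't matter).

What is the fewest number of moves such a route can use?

Any route passes through I and J in some order between W and B. Summing Manhattan distances along each leg and taking the cheapest ordering (W → J → I → B) gives a lower bound of 3 + 1 + 2 = 6 moves.
That bound ignores the blocked cells. Measuring each leg by the fewest moves that actually steer around them (W→J: 5; J→I: 1; I→B: 2) raises the lower bound to 8.
A route of 8 moves exists: W → R → Q → M → I → J → D → C → B.
Since 8 matches that lower bound, it is optimal.

8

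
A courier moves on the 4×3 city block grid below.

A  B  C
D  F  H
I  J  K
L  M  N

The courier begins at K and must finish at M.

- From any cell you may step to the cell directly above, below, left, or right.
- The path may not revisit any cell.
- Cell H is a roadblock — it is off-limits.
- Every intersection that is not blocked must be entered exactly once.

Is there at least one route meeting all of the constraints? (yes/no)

Cell C has only one open neighbour but is neither the start nor the goal, so a Hamiltonian route would have to both enter and leave it through the same neighbour — impossible without revisiting.

no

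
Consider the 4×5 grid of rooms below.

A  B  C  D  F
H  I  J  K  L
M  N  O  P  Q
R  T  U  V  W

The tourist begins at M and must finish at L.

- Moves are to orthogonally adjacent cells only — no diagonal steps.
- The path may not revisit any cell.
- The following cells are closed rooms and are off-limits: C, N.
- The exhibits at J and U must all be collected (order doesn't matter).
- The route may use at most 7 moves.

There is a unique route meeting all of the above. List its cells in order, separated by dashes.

M - R - T - U - O - J - K - L

The budget equals the shortest possible length, so every move has to be on a shortest route through the required cells.
Route from M: down 1 to R, right 2 to U, up 2 to J, right 2 to L — 7 moves in all.
Check: all required cells visited; 7 ≤ 7 moves.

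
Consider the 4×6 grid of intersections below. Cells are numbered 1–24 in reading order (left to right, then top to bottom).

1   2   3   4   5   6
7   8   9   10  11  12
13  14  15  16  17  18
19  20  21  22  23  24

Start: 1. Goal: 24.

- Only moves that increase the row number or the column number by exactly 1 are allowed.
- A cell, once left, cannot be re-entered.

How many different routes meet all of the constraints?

A right/down-only route from 1 to 24 makes exactly 3 down-moves and 5 right-moves in some order.
With no other constraints that would be C(8,3) = 56 routes.
That gives 56 routes.

56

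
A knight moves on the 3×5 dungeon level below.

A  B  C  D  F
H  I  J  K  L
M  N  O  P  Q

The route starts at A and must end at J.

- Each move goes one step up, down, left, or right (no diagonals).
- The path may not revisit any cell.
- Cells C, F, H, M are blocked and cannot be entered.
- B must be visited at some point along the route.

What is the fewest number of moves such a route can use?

Any route passes through B somewhere between A and J. Summing Manhattan distances along the two legs (A → B → J) gives a lower bound of 1 + 2 = 3 moves.
A route of 3 moves achieves this: A → B → I → J.
Since 3 matches the lower bound, it is optimal.

3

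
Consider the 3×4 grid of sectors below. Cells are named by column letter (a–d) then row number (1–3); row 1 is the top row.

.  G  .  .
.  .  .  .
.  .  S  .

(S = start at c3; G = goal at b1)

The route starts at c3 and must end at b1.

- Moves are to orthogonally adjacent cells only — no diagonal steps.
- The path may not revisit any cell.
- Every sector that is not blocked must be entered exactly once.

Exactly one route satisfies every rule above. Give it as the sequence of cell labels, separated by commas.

Need to visit all 12 open cells exactly once, starting at c3 and ending at b1.
Cell d1 has only two open neighbours (d2 and c1), so the path must pass straight through it: one of those is the cell it's entered from and the other is where it exits.
Route from c3: right 1 to d3, up 2 to d1, left 1 to c1, down 1 to c2, left 1 to b2, down 1 to b3, left 1 to a3, up 2 to a1, right 1 to b1 — 11 moves in all.
Check: all 12 open cells covered.

c3, d3, d2, d1, c1, c2, b2, b3, a3, a2, a1, b1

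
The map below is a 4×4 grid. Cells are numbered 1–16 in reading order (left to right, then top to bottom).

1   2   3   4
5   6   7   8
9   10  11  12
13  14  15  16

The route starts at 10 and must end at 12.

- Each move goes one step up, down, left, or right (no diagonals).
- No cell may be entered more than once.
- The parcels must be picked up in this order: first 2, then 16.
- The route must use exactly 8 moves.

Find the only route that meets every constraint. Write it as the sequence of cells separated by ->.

10 -> 6 -> 2 -> 3 -> 7 -> 11 -> 15 -> 16 -> 12

The waypoints must appear in the order 2, 16, with no cell reused.
Route from 10: 2× up (reaching 2), right to 3, 3× down (reaching 15), right to 16, up to 12 — 8 moves in all.
Check: order respected (2 at step 2, 16 at step 7); 8 moves as required.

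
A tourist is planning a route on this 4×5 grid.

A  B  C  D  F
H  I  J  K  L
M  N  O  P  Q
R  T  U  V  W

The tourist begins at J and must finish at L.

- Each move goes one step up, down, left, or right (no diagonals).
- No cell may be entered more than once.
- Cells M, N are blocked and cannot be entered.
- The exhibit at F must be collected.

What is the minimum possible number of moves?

Any route passes through F somewhere between J and L. Summing Manhattan distances along the two legs (J → F → L) gives a lower bound of 3 + 1 = 4 moves.
A route of 4 moves achieves this: J → C → D → F → L.
Since 4 matches the lower bound, it is optimal.

4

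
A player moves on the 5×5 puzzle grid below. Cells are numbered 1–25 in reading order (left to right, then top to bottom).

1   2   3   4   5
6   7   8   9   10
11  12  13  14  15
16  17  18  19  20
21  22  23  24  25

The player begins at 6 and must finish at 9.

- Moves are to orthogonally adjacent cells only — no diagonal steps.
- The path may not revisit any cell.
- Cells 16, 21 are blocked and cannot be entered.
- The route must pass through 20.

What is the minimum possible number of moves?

9

Any route passes through 20 somewhere between 6 and 9. Summing Manhattan distances along the two legs (6 → 20 → 9) gives a lower bound of 6 + 3 = 9 moves.
A route of 9 moves achieves this: 6 → 11 → 12 → 17 → 18 → 19 → 20 → 15 → 10 → 9.
Since 9 matches the lower bound, it is optimal.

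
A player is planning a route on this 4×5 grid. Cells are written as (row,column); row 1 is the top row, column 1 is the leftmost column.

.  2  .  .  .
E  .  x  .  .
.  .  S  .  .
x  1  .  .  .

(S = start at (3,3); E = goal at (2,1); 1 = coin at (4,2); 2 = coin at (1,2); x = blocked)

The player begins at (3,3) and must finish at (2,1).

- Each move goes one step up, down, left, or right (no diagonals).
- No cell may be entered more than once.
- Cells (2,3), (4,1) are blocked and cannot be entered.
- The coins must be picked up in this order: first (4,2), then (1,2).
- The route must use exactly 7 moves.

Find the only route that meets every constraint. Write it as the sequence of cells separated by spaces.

(3,3) (4,3) (4,2) (3,2) (2,2) (1,2) (1,1) (2,1)

The waypoints must appear in the order (4,2), (1,2), with no cell reused.
Route from (3,3): down to (4,3), left to (4,2), 3× up (reaching (1,2)), left to (1,1), down to (2,1) — 7 moves in all.
Check: order respected (1 at step 2, 2 at step 5); 7 moves as required.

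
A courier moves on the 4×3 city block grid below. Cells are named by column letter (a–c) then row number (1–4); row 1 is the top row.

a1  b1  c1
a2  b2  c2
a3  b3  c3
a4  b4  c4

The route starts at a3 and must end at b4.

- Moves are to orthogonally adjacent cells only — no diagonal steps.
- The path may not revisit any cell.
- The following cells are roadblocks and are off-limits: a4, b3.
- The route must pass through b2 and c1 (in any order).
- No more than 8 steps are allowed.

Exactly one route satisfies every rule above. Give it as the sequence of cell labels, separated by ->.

a3 -> a2 -> b2 -> b1 -> c1 -> c2 -> c3 -> c4 -> b4

Any route must reach b2 and c1 and still end at b4 within 8 moves, so the order of the required stops is forced.
Route from a3: up 1 to a2, right 1 to b2, up 1 to b1, right 1 to c1, down 3 to c4, left 1 to b4 — 8 moves in all.
Check: all required cells visited; 8 ≤ 8 moves.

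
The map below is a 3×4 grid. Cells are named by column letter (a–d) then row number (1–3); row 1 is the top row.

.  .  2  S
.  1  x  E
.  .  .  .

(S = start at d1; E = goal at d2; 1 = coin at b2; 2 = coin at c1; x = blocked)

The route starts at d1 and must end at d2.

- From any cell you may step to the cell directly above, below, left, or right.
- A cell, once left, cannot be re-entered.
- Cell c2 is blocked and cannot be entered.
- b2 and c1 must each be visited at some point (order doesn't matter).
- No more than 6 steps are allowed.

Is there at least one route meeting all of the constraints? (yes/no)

Even ignoring the no-revisit rule, getting from d1 to d2, taking the cheapest ordering d1 → b2 → c1 → d2 needs at least 3 + 2 + 2 = 7 moves (Manhattan distance per leg), which exceeds the 6-move limit.

no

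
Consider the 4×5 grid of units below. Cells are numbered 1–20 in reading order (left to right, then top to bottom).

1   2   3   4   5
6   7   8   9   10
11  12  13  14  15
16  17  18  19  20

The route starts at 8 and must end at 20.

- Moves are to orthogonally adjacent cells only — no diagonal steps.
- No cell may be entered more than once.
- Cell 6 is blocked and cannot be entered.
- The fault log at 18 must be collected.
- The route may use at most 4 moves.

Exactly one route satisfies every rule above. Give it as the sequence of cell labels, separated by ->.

The 4-move cap with required stops at 18 leaves no slack for detours.
Route from 8: down 2 to 18, right 2 to 20 — 4 moves in all.
Check: all required cells visited; 4 ≤ 4 moves.

8 -> 13 -> 18 -> 19 -> 20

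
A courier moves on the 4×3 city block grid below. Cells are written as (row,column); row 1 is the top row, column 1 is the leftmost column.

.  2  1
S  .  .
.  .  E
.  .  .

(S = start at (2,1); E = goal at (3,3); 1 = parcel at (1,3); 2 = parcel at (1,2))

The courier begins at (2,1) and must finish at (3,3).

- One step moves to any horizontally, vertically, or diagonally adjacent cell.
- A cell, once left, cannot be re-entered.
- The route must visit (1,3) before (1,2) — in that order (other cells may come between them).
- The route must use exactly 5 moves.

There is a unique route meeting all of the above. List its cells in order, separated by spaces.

The waypoints must appear in the order (1,3), (1,2), with no cell reused.
Route from (2,1): right 1 to (2,2), up-right 1 to (1,3), left 1 to (1,2), down-right 1 to (2,3), down 1 to (3,3) — 5 moves in all.
Check: order respected (1 at step 2, 2 at step 3); 5 moves as required.

(2,1) (2,2) (1,3) (1,2) (2,3) (3,3)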